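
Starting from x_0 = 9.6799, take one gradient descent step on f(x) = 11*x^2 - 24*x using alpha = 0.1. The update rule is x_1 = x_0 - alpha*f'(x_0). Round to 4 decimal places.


We compute the gradient at x_0 and apply the update.
f'(x) = 22*x - 24
f'(9.6799) = 22*9.6799 - 24 = 188.9578
x_1 = 9.6799 - 0.1*188.9578 = -9.2159


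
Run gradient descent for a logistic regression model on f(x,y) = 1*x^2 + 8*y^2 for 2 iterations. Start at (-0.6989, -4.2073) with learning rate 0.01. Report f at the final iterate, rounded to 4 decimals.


Gradient descent on f(x,y) = 1*x^2 + 8*y^2.
Starting point: (-0.6989, -4.2073), alpha = 0.01
Step 1: grad_x = 2*1*-0.6989 = -1.3978, grad_y = 2*8*-4.2073 = -67.3168
  x_1 = -0.6989 - 0.01*-1.3978 = -0.6849
  y_1 = -4.2073 - 0.01*-67.3168 = -3.5341
Step 2: grad_x = 2*1*-0.6849 = -1.3698, grad_y = 2*8*-3.5341 = -56.5461
  x_2 = -0.6849 - 0.01*-1.3698 = -0.6712
  y_2 = -3.5341 - 0.01*-56.5461 = -2.9687
f(-0.6712, -2.9687) = 1*(-0.6712)^2 + 8*(-2.9687)^2 = 70.9546


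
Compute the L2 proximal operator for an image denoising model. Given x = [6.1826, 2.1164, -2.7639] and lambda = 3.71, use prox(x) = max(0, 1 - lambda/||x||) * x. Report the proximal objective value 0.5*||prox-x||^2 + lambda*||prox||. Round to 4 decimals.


Step 1: Compute ||x||.
||x|| = 7.0953
Step 2: Compute scaling factor.
scale = max(0, 1 - 3.71/7.0953) = 0.4771
Step 3: prox(x) = [2.9498, 1.0098, -1.3187]
||prox(x)|| = 3.3853
Step 4: Proximal objective.
0.5*||prox-x||^2 = 6.8821
lambda*||prox|| = 12.5595
Total = 19.4414


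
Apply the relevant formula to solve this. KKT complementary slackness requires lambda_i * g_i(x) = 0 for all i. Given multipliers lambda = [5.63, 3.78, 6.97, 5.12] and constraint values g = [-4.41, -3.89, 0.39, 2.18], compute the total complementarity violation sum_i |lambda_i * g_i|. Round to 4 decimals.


KKT complementary slackness check:
lambda_1 * g_1 = 5.63 * -4.41 = -24.8283
lambda_2 * g_2 = 3.78 * -3.89 = -14.7042
lambda_3 * g_3 = 6.97 * 0.39 = 2.7183
lambda_4 * g_4 = 5.12 * 2.18 = 11.1616
Total violation = 24.8283 + 14.7042 + 2.7183 + 11.1616 = 53.4124


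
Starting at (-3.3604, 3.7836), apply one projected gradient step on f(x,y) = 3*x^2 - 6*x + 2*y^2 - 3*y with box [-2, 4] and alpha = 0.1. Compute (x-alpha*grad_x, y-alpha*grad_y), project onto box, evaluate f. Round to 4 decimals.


Step 1: Compute gradient at (-3.3604, 3.7836).
grad_x = 2*3*-3.3604 - 6 = -26.1624
grad_y = 2*2*3.7836 - 3 = 12.1344
Step 2: Gradient step.
x_raw = -3.3604 - 0.1*-26.1624 = -0.7442
y_raw = 3.7836 - 0.1*12.1344 = 2.5702
Step 3: Project onto [-2, 4].
x_proj = clip(-0.7442) = -0.7442
y_proj = clip(2.5702) = 2.5702
Step 4: Evaluate f.
f(-0.7442, 2.5702) = 11.6272


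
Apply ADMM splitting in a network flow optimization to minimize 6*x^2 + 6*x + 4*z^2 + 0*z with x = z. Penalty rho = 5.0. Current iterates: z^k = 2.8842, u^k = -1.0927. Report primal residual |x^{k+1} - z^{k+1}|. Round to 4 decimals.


ADMM iteration with rho = 5.0, z^k = 2.8842, u^k = -1.0927
Step 1: x-update.
Minimize 6*x^2 + 6*x + (5.0/2)*(x - 2.8842 - 1.0927)^2
FOC: (2*6 + 5.0)*x = -6 + 5.0*(2.8842 + 1.0927)
x^{k+1} = 0.8167
Step 2: z-update.
Minimize 4*z^2 + 0*z + (5.0/2)*(0.8167 - z - 1.0927)^2
FOC: (2*4 + 5.0)*z = 0 + 5.0*(0.8167 - 1.0927)
z^{k+1} = -0.1061
Step 3: u-update.
u^{k+1} = -1.0927 + 0.8167 + 0.1061 = -0.1698
Step 4: Primal residual = |0.8167 + 0.1061| = 0.9229


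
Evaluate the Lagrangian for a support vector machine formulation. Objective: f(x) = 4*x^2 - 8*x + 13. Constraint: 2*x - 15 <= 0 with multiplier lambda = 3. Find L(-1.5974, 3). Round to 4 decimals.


Step 1: Evaluate f(x).
f(-1.5974) = 4*(-1.5974)^2 - 8*(-1.5974) + 13 = 35.9859
Step 2: Evaluate g(x).
g(-1.5974) = 2*-1.5974 - 15 = -18.1948
Step 3: Compute Lagrangian.
L = 35.9859 + 3*-18.1948 = -18.5985


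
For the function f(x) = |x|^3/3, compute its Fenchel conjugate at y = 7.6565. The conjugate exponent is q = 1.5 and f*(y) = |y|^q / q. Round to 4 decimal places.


The conjugate exponent q satisfies 1/p + 1/q = 1.
p = 3, so q = 3/(3 - 1) = 1.5
|y|^q = 7.6565^1.5 = 21.1858
f*(7.6565) = 21.1858 / 1.5 = 14.1239


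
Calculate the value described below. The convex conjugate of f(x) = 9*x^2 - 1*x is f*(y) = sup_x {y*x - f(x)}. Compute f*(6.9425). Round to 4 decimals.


f*(y) = sup_x {y*x - a*x^2 - b*x} = sup_x {(y-b)*x - a*x^2}
FOC: (y - b) - 2a*x = 0 => x* = (y - b)/(2a)
x* = (6.9425 + 1)/(2*9) = 0.4413
f*(6.9425) = (y-b)^2/(4a) = (6.9425 + 1)^2/(4*9)
= 63.0833/36 = 1.7523


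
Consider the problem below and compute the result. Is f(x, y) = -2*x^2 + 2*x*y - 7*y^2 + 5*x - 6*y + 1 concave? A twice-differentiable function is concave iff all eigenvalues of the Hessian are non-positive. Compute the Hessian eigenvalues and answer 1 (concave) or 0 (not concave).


The Hessian of f(x,y) = -2*x^2 + 2*x*y - 7*y^2 + 5*x - 6*y + 1 is:
H = [[-4, 2], [2, -14]]
Trace = -4 - 14 = -18
Determinant = -4*-14 - (2)^2 = 52
Discriminant = (-18)^2 - 4*52 = 116.0
Eigenvalues: lambda_1 = -14.3852, lambda_2 = -3.6148
The function is concave.

1


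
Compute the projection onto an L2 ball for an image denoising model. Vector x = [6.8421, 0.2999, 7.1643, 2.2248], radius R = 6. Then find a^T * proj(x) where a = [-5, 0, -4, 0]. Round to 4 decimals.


Step 1: Compute ||x|| (intermediates to 6 decimals).
||x|| = sqrt(6.8421^2 + 0.2999^2 + 7.1643^2 + 2.2248^2) = 10.157815
Step 2: Project.
Since ||x|| > R, scale = R/||x|| = 6/10.157815 = 0.590678, proj(x) = scale * x
proj(x) = [4.041478, 0.177144, 4.231794, 1.31414]
Step 3: Dot product.
a^T * proj(x) = -5*4.041478 + 0*0.177144 - 4*4.231794 + 0*1.31414 = -37.1346


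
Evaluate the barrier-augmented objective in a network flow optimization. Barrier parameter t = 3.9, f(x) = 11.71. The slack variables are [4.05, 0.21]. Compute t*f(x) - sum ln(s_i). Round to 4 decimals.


Step 1: Compute log-barrier.
ln values: [1.3987, -1.5606]
phi = -(1.3987 - 1.5606) = 0.1619
Step 2: Compute augmented objective.
t*f(x) = 3.9*11.71 = 45.669
Total = 45.669 + 0.1619 = 45.8309


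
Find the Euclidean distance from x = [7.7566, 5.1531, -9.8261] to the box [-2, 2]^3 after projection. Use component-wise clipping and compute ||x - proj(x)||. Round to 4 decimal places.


Project each component onto [-2, 2].
clip(7.7566) = 2.0, clip(5.1531) = 2.0, clip(-9.8261) = -2.0
Projection = [2.0, 2.0, -2.0]
Squared diffs: [33.1384, 9.942, 61.2478]
Distance = sqrt(104.3282) = 10.2141


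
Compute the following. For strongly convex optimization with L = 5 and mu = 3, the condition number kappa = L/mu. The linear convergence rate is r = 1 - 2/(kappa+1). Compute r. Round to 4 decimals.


Step 1: Compute the condition number.
kappa = L/mu = 5/3 = 1.6667
Step 2: Compute the convergence rate.
r = 1 - 2/(kappa + 1) = 1 - 2*mu/(L + mu) = (L - mu)/(L + mu) = 2/8 = 0.25


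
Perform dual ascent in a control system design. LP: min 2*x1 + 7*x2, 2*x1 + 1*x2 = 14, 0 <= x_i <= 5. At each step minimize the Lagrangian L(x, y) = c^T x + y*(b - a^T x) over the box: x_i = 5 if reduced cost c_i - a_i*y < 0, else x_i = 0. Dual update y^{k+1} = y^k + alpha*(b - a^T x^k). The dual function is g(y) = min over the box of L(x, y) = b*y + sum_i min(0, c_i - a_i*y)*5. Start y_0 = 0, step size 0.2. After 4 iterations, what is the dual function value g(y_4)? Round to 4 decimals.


Dual ascent for LP: min 2*x1 + 7*x2, 2*x1 + 1*x2 = 14, 0 <= x_i <= 5
Step 1: y^k = 0.0, reduced costs: (2.0, 7.0)
  x^k = (0.0, 0.0), subgradient = b - a^T x = 14.0
  y^{k+1} = 0.0 + 0.2*14.0 = 2.8
Step 2: y^k = 2.8, reduced costs: (-3.6, 4.2)
  x^k = (5.0, 0.0), subgradient = b - a^T x = 4.0
  y^{k+1} = 2.8 + 0.2*4.0 = 3.6
Step 3: y^k = 3.6, reduced costs: (-5.2, 3.4)
  x^k = (5.0, 0.0), subgradient = b - a^T x = 4.0
  y^{k+1} = 3.6 + 0.2*4.0 = 4.4
Step 4: y^k = 4.4, reduced costs: (-6.8, 2.6)
  x^k = (5.0, 0.0), subgradient = b - a^T x = 4.0
  y^{k+1} = 4.4 + 0.2*4.0 = 5.2
Dual objective at y_4 = 5.2: reduced costs (-8.4, 1.8), box minimizer x = (5.0, 0.0)
g(y_4) = b*y + (c1 - a1*y)*x1 + (c2 - a2*y)*x2 = 14*5.2 + (-8.4)*5.0 + 1.8*0.0 = 72.8 - 42.0 + 0.0 = 30.8


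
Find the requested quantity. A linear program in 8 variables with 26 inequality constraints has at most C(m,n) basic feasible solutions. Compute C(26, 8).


Each vertex corresponds to some choice of n active constraints out of m, so the number of vertices is at most C(m, n) = m! / (n!(m-n)!).
m = 26, n = 8
Numerator: 26 * 25 * 24 * 23 * 22 * 21 * 20 * 19
Denominator: 8! = 40320
C(26, 8) = 1562275


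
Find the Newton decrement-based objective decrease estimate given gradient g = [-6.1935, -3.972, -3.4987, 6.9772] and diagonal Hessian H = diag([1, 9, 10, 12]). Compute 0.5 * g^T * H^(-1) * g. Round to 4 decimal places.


Step 1: H is diagonal, so H^(-1) * g = [-6.1935, -0.4413, -0.3499, 0.5814].
Step 2: g^T H^(-1) g = sum_i g_i^2 / H_ii
  = (-6.1935)^2/1 + (-3.972)^2/9 + (-3.4987)^2/10 + (6.9772)^2/12
  = 38.3594 + 1.753 + 1.2241 + 4.0568 = 45.3933
Step 3: Objective decrease = 0.5 * g^T H^(-1) g = 22.6966


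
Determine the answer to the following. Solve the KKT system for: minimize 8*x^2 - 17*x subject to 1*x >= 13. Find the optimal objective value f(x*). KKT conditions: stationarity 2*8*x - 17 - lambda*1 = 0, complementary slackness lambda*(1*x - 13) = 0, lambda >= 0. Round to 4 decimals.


Step 1: Try lambda = 0 (constraint inactive).
x_unc = 17/(2*8) = 1.0625
Check: 1*1.0625 = 1.0625 < 13 -- violated!
Step 2: Constraint must be active: 1*x = 13
x* = 13/1 = 13.0
lambda = (2*8*13.0 - 17)/1 = 191.0
Step 3: Compute optimal value.
f(x*) = 8*13.0^2 - 17*13.0 = 1131.0


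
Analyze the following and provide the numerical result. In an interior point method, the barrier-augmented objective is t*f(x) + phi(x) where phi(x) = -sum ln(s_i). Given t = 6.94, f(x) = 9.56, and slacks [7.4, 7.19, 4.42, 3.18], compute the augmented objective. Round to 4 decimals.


Step 1: Compute log-barrier.
ln values: [2.0015, 1.9727, 1.4861, 1.1569]
phi = -(2.0015 + 1.9727 + 1.4861 + 1.1569) = -6.6172
Step 2: Compute augmented objective.
t*f(x) = 6.94*9.56 = 66.3464
Total = 66.3464 - 6.6172 = 59.7292


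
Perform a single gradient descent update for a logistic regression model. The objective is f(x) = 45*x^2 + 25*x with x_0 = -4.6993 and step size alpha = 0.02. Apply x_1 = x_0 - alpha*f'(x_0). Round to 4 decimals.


We compute the gradient at x_0 and apply the update.
f'(x) = 90*x + 25
f'(-4.6993) = 90*-4.6993 + 25 = -397.937
x_1 = -4.6993 - 0.02*-397.937 = 3.2594


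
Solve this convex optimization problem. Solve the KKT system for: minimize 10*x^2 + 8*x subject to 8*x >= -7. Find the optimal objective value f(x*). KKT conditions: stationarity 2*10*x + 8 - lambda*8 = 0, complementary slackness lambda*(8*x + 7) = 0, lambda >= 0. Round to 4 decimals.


Step 1: Try lambda = 0 (constraint inactive).
Stationarity: 2*10*x + 8 = 0
x* = -8/(2*10) = -0.4
Check constraint: 8*-0.4 = -3.2 >= -7 -- satisfied.
Step 2: Compute optimal value.
f(x*) = 10*(-0.4)^2 + 8*(-0.4) = -1.6


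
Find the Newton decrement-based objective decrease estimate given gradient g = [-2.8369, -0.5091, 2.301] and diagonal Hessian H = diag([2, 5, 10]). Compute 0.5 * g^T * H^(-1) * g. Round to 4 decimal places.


Step 1: H is diagonal, so H^(-1) * g = [-1.4185, -0.1018, 0.2301].
Step 2: g^T H^(-1) g = sum_i g_i^2 / H_ii
  = (-2.8369)^2/2 + (-0.5091)^2/5 + (2.301)^2/10
  = 4.024 + 0.0518 + 0.5295 = 4.6053
Step 3: Objective decrease = 0.5 * g^T H^(-1) g = 2.3026


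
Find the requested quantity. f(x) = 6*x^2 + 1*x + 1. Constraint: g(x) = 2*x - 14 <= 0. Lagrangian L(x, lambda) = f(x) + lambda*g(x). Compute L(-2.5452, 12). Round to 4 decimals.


Step 1: Evaluate f(x).
f(-2.5452) = 6*(-2.5452)^2 + 1*(-2.5452) + 1 = 37.3231
Step 2: Evaluate g(x).
g(-2.5452) = 2*-2.5452 - 14 = -19.0904
Step 3: Compute Lagrangian.
L = 37.3231 + 12*-19.0904 = -191.7617


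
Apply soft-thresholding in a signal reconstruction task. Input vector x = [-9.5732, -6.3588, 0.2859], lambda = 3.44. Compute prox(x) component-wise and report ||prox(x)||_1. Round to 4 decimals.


Soft-thresholding with lambda = 3.44:
prox(-9.5732) = sign(-9.5732)*max(|-9.5732| - 3.44, 0) = -6.1332
prox(-6.3588) = sign(-6.3588)*max(|-6.3588| - 3.44, 0) = -2.9188
prox(0.2859) = sign(0.2859)*max(|0.2859| - 3.44, 0) = 0.0
prox(x) = [-6.1332, -2.9188, 0.0]
||prox(x)||_1 = 6.1332 + 2.9188 + 0.0 = 9.052


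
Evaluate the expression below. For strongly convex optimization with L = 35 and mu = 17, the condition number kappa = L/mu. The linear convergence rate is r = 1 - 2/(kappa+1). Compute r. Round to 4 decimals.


Step 1: Compute the condition number.
kappa = L/mu = 35/17 = 2.0588
Step 2: Compute the convergence rate.
r = 1 - 2/(kappa + 1) = 1 - 2*mu/(L + mu) = (L - mu)/(L + mu) = 18/52 = 0.3462


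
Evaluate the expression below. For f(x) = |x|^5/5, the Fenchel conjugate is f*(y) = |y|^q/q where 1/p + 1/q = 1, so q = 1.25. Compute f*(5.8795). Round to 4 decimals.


The conjugate exponent q satisfies 1/p + 1/q = 1.
p = 5, so q = 5/(5 - 1) = 1.25
|y|^q = 5.8795^1.25 = 9.1554
f*(5.8795) = 9.1554 / 1.25 = 7.3243


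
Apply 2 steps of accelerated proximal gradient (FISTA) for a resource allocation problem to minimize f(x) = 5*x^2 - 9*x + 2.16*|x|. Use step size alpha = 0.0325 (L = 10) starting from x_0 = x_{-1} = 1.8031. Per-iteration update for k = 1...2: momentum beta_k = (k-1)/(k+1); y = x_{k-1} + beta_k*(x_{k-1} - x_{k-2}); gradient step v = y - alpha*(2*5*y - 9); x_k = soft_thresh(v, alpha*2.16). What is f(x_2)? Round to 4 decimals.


FISTA on f(x) = 5*x^2 - 9*x + 2.16*|x|
L = 10, alpha = 0.0325
Iteration 1: beta = 0.0, y = 1.8031 + 0.0*(1.8031 - 1.8031) = 1.8031
  grad(y) = 9.031, v = y - alpha*grad = 1.5096
  prox(v) = soft_thresh(1.5096, 0.0702) = 1.4394
Iteration 2: beta = 0.3333, y = 1.4394 + 0.3333*(1.4394 - 1.8031) = 1.3182
  grad(y) = 4.1816, v = y - alpha*grad = 1.1823
  prox(v) = soft_thresh(1.1823, 0.0702) = 1.1121
f(x_2) = 5*1.1121^2 - 9*1.1121 + 2.16*|1.1121| = -1.4231


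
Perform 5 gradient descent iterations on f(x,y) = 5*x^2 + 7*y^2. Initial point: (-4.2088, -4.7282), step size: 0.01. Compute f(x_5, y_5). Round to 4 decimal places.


Gradient descent on f(x,y) = 5*x^2 + 7*y^2.
Starting point: (-4.2088, -4.7282), alpha = 0.01
Step 1: grad_x = 2*5*-4.2088 = -42.088, grad_y = 2*7*-4.7282 = -66.1948
  x_1 = -4.2088 - 0.01*-42.088 = -3.7879
  y_1 = -4.7282 - 0.01*-66.1948 = -4.0663
Step 2: grad_x = 2*5*-3.7879 = -37.8792, grad_y = 2*7*-4.0663 = -56.9275
  x_2 = -3.7879 - 0.01*-37.8792 = -3.4091
  y_2 = -4.0663 - 0.01*-56.9275 = -3.497
Step 3: grad_x = 2*5*-3.4091 = -34.0913, grad_y = 2*7*-3.497 = -48.9577
  x_3 = -3.4091 - 0.01*-34.0913 = -3.0682
  y_3 = -3.497 - 0.01*-48.9577 = -3.0074
Step 4: grad_x = 2*5*-3.0682 = -30.6822, grad_y = 2*7*-3.0074 = -42.1036
  x_4 = -3.0682 - 0.01*-30.6822 = -2.7614
  y_4 = -3.0074 - 0.01*-42.1036 = -2.5864
Step 5: grad_x = 2*5*-2.7614 = -27.6139, grad_y = 2*7*-2.5864 = -36.2091
  x_5 = -2.7614 - 0.01*-27.6139 = -2.4853
  y_5 = -2.5864 - 0.01*-36.2091 = -2.2243
f(-2.4853, -2.2243) = 5*(-2.4853)^2 + 7*(-2.2243)^2 = 65.5142


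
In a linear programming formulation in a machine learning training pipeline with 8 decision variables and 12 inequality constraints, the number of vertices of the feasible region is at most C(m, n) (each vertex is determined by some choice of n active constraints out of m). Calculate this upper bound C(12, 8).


Each vertex corresponds to some choice of n active constraints out of m, so the number of vertices is at most C(m, n) = m! / (n!(m-n)!).
m = 12, n = 8
Numerator: 12 * 11 * 10 * 9 * 8 * 7 * 6 * 5
Denominator: 8! = 40320
C(12, 8) = 495


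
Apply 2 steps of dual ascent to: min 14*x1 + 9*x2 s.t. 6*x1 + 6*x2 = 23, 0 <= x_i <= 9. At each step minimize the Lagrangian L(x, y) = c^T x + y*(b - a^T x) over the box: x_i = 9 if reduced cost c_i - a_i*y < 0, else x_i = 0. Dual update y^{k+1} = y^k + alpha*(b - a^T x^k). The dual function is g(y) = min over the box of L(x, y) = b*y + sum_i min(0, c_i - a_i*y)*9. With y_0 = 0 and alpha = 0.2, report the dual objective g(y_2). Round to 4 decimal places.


Dual ascent for LP: min 14*x1 + 9*x2, 6*x1 + 6*x2 = 23, 0 <= x_i <= 9
Step 1: y^k = 0.0, reduced costs: (14.0, 9.0)
  x^k = (0.0, 0.0), subgradient = b - a^T x = 23.0
  y^{k+1} = 0.0 + 0.2*23.0 = 4.6
Step 2: y^k = 4.6, reduced costs: (-13.6, -18.6)
  x^k = (9.0, 9.0), subgradient = b - a^T x = -85.0
  y^{k+1} = 4.6 + 0.2*-85.0 = -12.4
Dual objective at y_2 = -12.4: reduced costs (88.4, 83.4), box minimizer x = (0.0, 0.0)
g(y_2) = b*y + (c1 - a1*y)*x1 + (c2 - a2*y)*x2 = 23*(-12.4) + 88.4*0.0 + 83.4*0.0 = -285.2 + 0.0 + 0.0 = -285.2


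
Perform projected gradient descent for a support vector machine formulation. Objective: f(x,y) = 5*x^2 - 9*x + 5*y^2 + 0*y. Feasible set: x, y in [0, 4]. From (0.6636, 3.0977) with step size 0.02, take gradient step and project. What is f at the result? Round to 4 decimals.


Step 1: Compute gradient at (0.6636, 3.0977).
grad_x = 2*5*0.6636 - 9 = -2.364
grad_y = 2*5*3.0977 + 0 = 30.977
Step 2: Gradient step.
x_raw = 0.6636 - 0.02*-2.364 = 0.7109
y_raw = 3.0977 - 0.02*30.977 = 2.4782
Step 3: Project onto [0, 4].
x_proj = clip(0.7109) = 0.7109
y_proj = clip(2.4782) = 2.4782
Step 4: Evaluate f.
f(0.7109, 2.4782) = 26.8352


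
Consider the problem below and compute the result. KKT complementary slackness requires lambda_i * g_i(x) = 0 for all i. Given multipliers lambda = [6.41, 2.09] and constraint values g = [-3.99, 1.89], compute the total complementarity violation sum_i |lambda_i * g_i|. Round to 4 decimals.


KKT complementary slackness check:
lambda_1 * g_1 = 6.41 * -3.99 = -25.5759
lambda_2 * g_2 = 2.09 * 1.89 = 3.9501
Total violation = 25.5759 + 3.9501 = 29.526


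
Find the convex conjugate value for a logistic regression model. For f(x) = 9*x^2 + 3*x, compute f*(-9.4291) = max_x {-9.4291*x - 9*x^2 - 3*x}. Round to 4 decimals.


f*(y) = sup_x {y*x - a*x^2 - b*x} = sup_x {(y-b)*x - a*x^2}
FOC: (y - b) - 2a*x = 0 => x* = (y - b)/(2a)
x* = (-9.4291 - 3)/(2*9) = -0.6905
f*(-9.4291) = (y-b)^2/(4a) = (-9.4291 - 3)^2/(4*9)
= 154.4825/36 = 4.2912


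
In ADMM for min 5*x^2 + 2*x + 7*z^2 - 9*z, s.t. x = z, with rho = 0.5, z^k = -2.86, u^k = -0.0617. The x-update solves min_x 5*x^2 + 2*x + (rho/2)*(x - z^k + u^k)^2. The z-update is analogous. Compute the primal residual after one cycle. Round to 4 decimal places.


ADMM iteration with rho = 0.5, z^k = -2.86, u^k = -0.0617
Step 1: x-update.
Minimize 5*x^2 + 2*x + (0.5/2)*(x + 2.86 - 0.0617)^2
FOC: (2*5 + 0.5)*x = -2 + 0.5*(-2.86 + 0.0617)
x^{k+1} = -0.3237
Step 2: z-update.
Minimize 7*z^2 - 9*z + (0.5/2)*(-0.3237 - z - 0.0617)^2
FOC: (2*7 + 0.5)*z = 9 + 0.5*(-0.3237 - 0.0617)
z^{k+1} = 0.6074
Step 3: u-update.
u^{k+1} = -0.0617 - 0.3237 - 0.6074 = -0.9928
Step 4: Primal residual = |-0.3237 - 0.6074| = 0.9311


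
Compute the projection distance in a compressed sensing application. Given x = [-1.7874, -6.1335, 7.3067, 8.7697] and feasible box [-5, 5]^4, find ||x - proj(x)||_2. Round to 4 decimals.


Project each component onto [-5, 5].
clip(-1.7874) = -1.7874, clip(-6.1335) = -5.0, clip(7.3067) = 5.0, clip(8.7697) = 5.0
Projection = [-1.7874, -5.0, 5.0, 5.0]
Squared diffs: [0.0, 1.2848, 5.3209, 14.2106]
Distance = sqrt(20.8163) = 4.5625


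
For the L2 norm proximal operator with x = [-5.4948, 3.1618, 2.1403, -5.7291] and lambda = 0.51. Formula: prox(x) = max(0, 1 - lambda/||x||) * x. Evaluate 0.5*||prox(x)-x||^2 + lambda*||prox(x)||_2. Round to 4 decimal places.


Step 1: Compute ||x||.
||x|| = 8.8087
Step 2: Compute scaling factor.
scale = max(0, 1 - 0.51/8.8087) = 0.9421
Step 3: prox(x) = [-5.1767, 2.9787, 2.0164, -5.3974]
||prox(x)|| = 8.2987
Step 4: Proximal objective.
0.5*||prox-x||^2 = 0.1301
lambda*||prox|| = 4.2323
Total = 4.3624


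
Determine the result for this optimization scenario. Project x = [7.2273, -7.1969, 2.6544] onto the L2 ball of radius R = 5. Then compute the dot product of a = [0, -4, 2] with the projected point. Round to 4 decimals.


Step 1: Compute ||x|| (intermediates to 6 decimals).
||x|| = sqrt(7.2273^2 + (-7.1969)^2 + 2.6544^2) = 10.539216
Step 2: Project.
Since ||x|| > R, scale = R/||x|| = 5/10.539216 = 0.474419, proj(x) = scale * x
proj(x) = [3.428768, -3.414346, 1.259298]
Step 3: Dot product.
a^T * proj(x) = 0*3.428768 - 4*(-3.414346) + 2*1.259298 = 16.176


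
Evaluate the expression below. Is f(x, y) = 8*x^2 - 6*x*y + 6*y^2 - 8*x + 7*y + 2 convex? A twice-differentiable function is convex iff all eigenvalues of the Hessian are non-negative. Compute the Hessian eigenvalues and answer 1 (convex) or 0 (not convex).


The Hessian of f(x,y) = 8*x^2 - 6*x*y + 6*y^2 - 8*x + 7*y + 2 is:
H = [[16, -6], [-6, 12]]
Trace = 16 + 12 = 28
Determinant = 16*12 - (-6)^2 = 156
Discriminant = (28)^2 - 4*156 = 160.0
Eigenvalues: lambda_1 = 7.6754, lambda_2 = 20.3246
The function is convex.

1


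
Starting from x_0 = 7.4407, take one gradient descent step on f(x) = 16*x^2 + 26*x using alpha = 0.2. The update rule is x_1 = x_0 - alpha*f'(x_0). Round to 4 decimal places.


We compute the gradient at x_0 and apply the update.
f'(x) = 32*x + 26
f'(7.4407) = 32*7.4407 + 26 = 264.1024
x_1 = 7.4407 - 0.2*264.1024 = -45.3798


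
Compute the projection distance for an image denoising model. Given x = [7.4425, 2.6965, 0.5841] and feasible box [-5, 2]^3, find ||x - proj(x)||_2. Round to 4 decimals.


Project each component onto [-5, 2].
clip(7.4425) = 2.0, clip(2.6965) = 2.0, clip(0.5841) = 0.5841
Projection = [2.0, 2.0, 0.5841]
Squared diffs: [29.6208, 0.4851, 0.0]
Distance = sqrt(30.1059) = 5.4869


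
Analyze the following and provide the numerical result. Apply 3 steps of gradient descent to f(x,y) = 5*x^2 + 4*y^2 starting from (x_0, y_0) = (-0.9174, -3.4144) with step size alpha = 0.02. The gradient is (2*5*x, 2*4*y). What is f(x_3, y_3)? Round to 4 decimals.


Gradient descent on f(x,y) = 5*x^2 + 4*y^2.
Starting point: (-0.9174, -3.4144), alpha = 0.02
Step 1: grad_x = 2*5*-0.9174 = -9.174, grad_y = 2*4*-3.4144 = -27.3152
  x_1 = -0.9174 - 0.02*-9.174 = -0.7339
  y_1 = -3.4144 - 0.02*-27.3152 = -2.8681
Step 2: grad_x = 2*5*-0.7339 = -7.3392, grad_y = 2*4*-2.8681 = -22.9448
  x_2 = -0.7339 - 0.02*-7.3392 = -0.5871
  y_2 = -2.8681 - 0.02*-22.9448 = -2.4092
Step 3: grad_x = 2*5*-0.5871 = -5.8714, grad_y = 2*4*-2.4092 = -19.2736
  x_3 = -0.5871 - 0.02*-5.8714 = -0.4697
  y_3 = -2.4092 - 0.02*-19.2736 = -2.0237
f(-0.4697, -2.0237) = 5*(-0.4697)^2 + 4*(-2.0237)^2 = 17.485


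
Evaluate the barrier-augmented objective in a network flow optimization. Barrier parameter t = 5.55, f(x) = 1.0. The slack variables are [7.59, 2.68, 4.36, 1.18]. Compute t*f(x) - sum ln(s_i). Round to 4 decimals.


Step 1: Compute log-barrier.
ln values: [2.0268, 0.9858, 1.4725, 0.1655]
phi = -(2.0268 + 0.9858 + 1.4725 + 0.1655) = -4.6506
Step 2: Compute augmented objective.
t*f(x) = 5.55*1.0 = 5.55
Total = 5.55 - 4.6506 = 0.8994


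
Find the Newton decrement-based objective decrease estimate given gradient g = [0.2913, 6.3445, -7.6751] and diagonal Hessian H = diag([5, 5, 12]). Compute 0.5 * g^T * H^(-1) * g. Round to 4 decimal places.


Step 1: H is diagonal, so H^(-1) * g = [0.0583, 1.2689, -0.6396].
Step 2: g^T H^(-1) g = sum_i g_i^2 / H_ii
  = (0.2913)^2/5 + (6.3445)^2/5 + (-7.6751)^2/12
  = 0.017 + 8.0505 + 4.9089 = 12.9764
Step 3: Objective decrease = 0.5 * g^T H^(-1) g = 6.4882


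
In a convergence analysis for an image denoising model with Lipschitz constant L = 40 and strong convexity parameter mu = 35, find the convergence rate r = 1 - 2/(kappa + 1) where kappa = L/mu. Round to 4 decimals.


Step 1: Compute the condition number.
kappa = L/mu = 40/35 = 1.1429
Step 2: Compute the convergence rate.
r = 1 - 2/(kappa + 1) = 1 - 2*mu/(L + mu) = (L - mu)/(L + mu) = 5/75 = 0.0667


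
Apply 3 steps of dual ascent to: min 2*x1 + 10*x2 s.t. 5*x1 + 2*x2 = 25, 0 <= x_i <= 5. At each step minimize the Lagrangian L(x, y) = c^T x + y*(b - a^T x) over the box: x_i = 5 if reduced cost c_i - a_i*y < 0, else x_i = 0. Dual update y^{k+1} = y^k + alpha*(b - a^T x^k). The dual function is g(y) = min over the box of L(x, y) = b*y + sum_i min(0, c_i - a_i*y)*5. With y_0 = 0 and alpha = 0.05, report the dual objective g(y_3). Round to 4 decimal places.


Dual ascent for LP: min 2*x1 + 10*x2, 5*x1 + 2*x2 = 25, 0 <= x_i <= 5
Step 1: y^k = 0.0, reduced costs: (2.0, 10.0)
  x^k = (0.0, 0.0), subgradient = b - a^T x = 25.0
  y^{k+1} = 0.0 + 0.05*25.0 = 1.25
Step 2: y^k = 1.25, reduced costs: (-4.25, 7.5)
  x^k = (5.0, 0.0), subgradient = b - a^T x = 0.0
  y^{k+1} = 1.25 + 0.05*0.0 = 1.25
Step 3: y^k = 1.25, reduced costs: (-4.25, 7.5)
  x^k = (5.0, 0.0), subgradient = b - a^T x = 0.0
  y^{k+1} = 1.25 + 0.05*0.0 = 1.25
Dual objective at y_3 = 1.25: reduced costs (-4.25, 7.5), box minimizer x = (5.0, 0.0)
g(y_3) = b*y + (c1 - a1*y)*x1 + (c2 - a2*y)*x2 = 25*1.25 + (-4.25)*5.0 + 7.5*0.0 = 31.25 - 21.25 + 0.0 = 10.0


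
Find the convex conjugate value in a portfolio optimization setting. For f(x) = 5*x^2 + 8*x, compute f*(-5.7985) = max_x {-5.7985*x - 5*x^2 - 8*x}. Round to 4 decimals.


f*(y) = sup_x {y*x - a*x^2 - b*x} = sup_x {(y-b)*x - a*x^2}
FOC: (y - b) - 2a*x = 0 => x* = (y - b)/(2a)
x* = (-5.7985 - 8)/(2*5) = -1.3799
f*(-5.7985) = (y-b)^2/(4a) = (-5.7985 - 8)^2/(4*5)
= 190.3986/20 = 9.5199


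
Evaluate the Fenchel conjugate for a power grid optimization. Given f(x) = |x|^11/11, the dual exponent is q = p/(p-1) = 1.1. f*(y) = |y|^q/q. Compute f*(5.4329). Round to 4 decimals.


The conjugate exponent q satisfies 1/p + 1/q = 1.
p = 11, so q = 11/(11 - 1) = 1.1
|y|^q = 5.4329^1.1 = 6.4348
f*(5.4329) = 6.4348 / 1.1 = 5.8498


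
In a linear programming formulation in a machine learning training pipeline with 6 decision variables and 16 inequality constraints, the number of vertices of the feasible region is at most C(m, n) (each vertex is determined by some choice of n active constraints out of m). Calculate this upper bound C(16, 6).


Each vertex corresponds to some choice of n active constraints out of m, so the number of vertices is at most C(m, n) = m! / (n!(m-n)!).
m = 16, n = 6
Numerator: 16 * 15 * 14 * 13 * 12 * 11
Denominator: 6! = 720
C(16, 6) = 8008


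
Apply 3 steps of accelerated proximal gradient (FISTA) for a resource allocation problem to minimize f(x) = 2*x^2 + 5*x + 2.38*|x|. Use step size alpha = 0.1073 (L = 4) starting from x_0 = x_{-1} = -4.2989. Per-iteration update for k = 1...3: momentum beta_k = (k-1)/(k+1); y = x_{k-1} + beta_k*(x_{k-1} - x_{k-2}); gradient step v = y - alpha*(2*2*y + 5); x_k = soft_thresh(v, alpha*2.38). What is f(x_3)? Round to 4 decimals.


FISTA on f(x) = 2*x^2 + 5*x + 2.38*|x|
L = 4, alpha = 0.1073
Iteration 1: beta = 0.0, y = -4.2989 + 0.0*(-4.2989 + 4.2989) = -4.2989
  grad(y) = -12.1956, v = y - alpha*grad = -2.9903
  prox(v) = soft_thresh(-2.9903, 0.2554) = -2.7349
Iteration 2: beta = 0.3333, y = -2.7349 + 0.3333*(-2.7349 + 4.2989) = -2.2136
  grad(y) = -3.8545, v = y - alpha*grad = -1.8
  prox(v) = soft_thresh(-1.8, 0.2554) = -1.5447
Iteration 3: beta = 0.5, y = -1.5447 + 0.5*(-1.5447 + 2.7349) = -0.9495
  grad(y) = 1.2019, v = y - alpha*grad = -1.0785
  prox(v) = soft_thresh(-1.0785, 0.2554) = -0.8231
f(x_3) = 2*(-0.8231)^2 + 5*(-0.8231) + 2.38*|-0.8231| = -0.8015


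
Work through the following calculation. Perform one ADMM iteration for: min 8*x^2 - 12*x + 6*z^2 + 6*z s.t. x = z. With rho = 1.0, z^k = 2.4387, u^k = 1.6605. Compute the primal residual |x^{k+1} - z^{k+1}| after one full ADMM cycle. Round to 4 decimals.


ADMM iteration with rho = 1.0, z^k = 2.4387, u^k = 1.6605
Step 1: x-update.
Minimize 8*x^2 - 12*x + (1.0/2)*(x - 2.4387 + 1.6605)^2
FOC: (2*8 + 1.0)*x = 12 + 1.0*(2.4387 - 1.6605)
x^{k+1} = 0.7517
Step 2: z-update.
Minimize 6*z^2 + 6*z + (1.0/2)*(0.7517 - z + 1.6605)^2
FOC: (2*6 + 1.0)*z = -6 + 1.0*(0.7517 + 1.6605)
z^{k+1} = -0.276
Step 3: u-update.
u^{k+1} = 1.6605 + 0.7517 + 0.276 = 2.6881
Step 4: Primal residual = |0.7517 + 0.276| = 1.0276


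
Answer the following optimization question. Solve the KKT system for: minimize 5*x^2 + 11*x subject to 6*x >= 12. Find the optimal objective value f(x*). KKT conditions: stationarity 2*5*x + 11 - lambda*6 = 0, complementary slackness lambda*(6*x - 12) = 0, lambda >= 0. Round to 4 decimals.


Step 1: Try lambda = 0 (constraint inactive).
x_unc = -11/(2*5) = -1.1
Check: 6*-1.1 = -6.6 < 12 -- violated!
Step 2: Constraint must be active: 6*x = 12
x* = 12/6 = 2.0
lambda = (2*5*2.0 + 11)/6 = 5.1667
Step 3: Compute optimal value.
f(x*) = 5*2.0^2 + 11*2.0 = 42.0


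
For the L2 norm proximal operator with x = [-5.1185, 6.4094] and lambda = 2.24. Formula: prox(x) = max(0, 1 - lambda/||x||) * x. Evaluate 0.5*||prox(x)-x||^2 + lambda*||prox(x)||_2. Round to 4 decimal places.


Step 1: Compute ||x||.
||x|| = 8.2024
Step 2: Compute scaling factor.
scale = max(0, 1 - 2.24/8.2024) = 0.7269
Step 3: prox(x) = [-3.7207, 4.6591]
||prox(x)|| = 5.9624
Step 4: Proximal objective.
0.5*||prox-x||^2 = 2.5088
lambda*||prox|| = 13.3558
Total = 15.8646


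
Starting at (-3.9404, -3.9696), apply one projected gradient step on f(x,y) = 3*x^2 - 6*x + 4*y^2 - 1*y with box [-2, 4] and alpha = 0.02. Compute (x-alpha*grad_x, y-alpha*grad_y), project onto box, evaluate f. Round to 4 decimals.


Step 1: Compute gradient at (-3.9404, -3.9696).
grad_x = 2*3*-3.9404 - 6 = -29.6424
grad_y = 2*4*-3.9696 - 1 = -32.7568
Step 2: Gradient step.
x_raw = -3.9404 - 0.02*-29.6424 = -3.3476
y_raw = -3.9696 - 0.02*-32.7568 = -3.3145
Step 3: Project onto [-2, 4].
x_proj = clip(-3.3476) = -2.0
y_proj = clip(-3.3145) = -2.0
Step 4: Evaluate f.
f(-2.0, -2.0) = 42.0


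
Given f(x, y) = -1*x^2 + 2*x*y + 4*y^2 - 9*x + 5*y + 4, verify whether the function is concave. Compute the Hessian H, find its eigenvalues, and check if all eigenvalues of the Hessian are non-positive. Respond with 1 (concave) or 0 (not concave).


The Hessian of f(x,y) = -1*x^2 + 2*x*y + 4*y^2 - 9*x + 5*y + 4 is:
H = [[-2, 2], [2, 8]]
Trace = -2 + 8 = 6
Determinant = -2*8 - (2)^2 = -20
Discriminant = (6)^2 - 4*-20 = 116.0
Eigenvalues: lambda_1 = -2.3852, lambda_2 = 8.3852
The function is not concave.

0


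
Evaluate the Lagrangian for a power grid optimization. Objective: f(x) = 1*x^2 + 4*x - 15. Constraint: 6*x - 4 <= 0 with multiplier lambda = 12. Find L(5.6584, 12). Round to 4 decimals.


Step 1: Evaluate f(x).
f(5.6584) = 1*5.6584^2 + 4*5.6584 - 15 = 39.6511
Step 2: Evaluate g(x).
g(5.6584) = 6*5.6584 - 4 = 29.9504
Step 3: Compute Lagrangian.
L = 39.6511 + 12*29.9504 = 399.0559


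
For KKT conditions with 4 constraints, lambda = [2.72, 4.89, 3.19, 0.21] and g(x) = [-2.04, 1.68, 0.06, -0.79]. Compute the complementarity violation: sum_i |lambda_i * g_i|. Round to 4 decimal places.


KKT complementary slackness check:
lambda_1 * g_1 = 2.72 * -2.04 = -5.5488
lambda_2 * g_2 = 4.89 * 1.68 = 8.2152
lambda_3 * g_3 = 3.19 * 0.06 = 0.1914
lambda_4 * g_4 = 0.21 * -0.79 = -0.1659
Total violation = 5.5488 + 8.2152 + 0.1914 + 0.1659 = 14.1213


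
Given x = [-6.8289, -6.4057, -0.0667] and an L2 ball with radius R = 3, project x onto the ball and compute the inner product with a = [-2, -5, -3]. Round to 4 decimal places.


Step 1: Compute ||x|| (intermediates to 6 decimals).
||x|| = sqrt((-6.8289)^2 + (-6.4057)^2 + (-0.0667)^2) = 9.363296
Step 2: Project.
Since ||x|| > R, scale = R/||x|| = 3/9.363296 = 0.3204, proj(x) = scale * x
proj(x) = [-2.18798, -2.052386, -0.021371]
Step 3: Dot product.
a^T * proj(x) = -2*(-2.18798) - 5*(-2.052386) - 3*(-0.021371) = 14.702


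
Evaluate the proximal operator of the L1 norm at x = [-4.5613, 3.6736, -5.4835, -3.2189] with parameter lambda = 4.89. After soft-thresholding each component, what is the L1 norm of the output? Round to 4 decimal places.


Soft-thresholding with lambda = 4.89:
prox(-4.5613) = sign(-4.5613)*max(|-4.5613| - 4.89, 0) = 0.0
prox(3.6736) = sign(3.6736)*max(|3.6736| - 4.89, 0) = 0.0
prox(-5.4835) = sign(-5.4835)*max(|-5.4835| - 4.89, 0) = -0.5935
prox(-3.2189) = sign(-3.2189)*max(|-3.2189| - 4.89, 0) = 0.0
prox(x) = [0.0, 0.0, -0.5935, 0.0]
||prox(x)||_1 = 0.0 + 0.0 + 0.5935 + 0.0 = 0.5935


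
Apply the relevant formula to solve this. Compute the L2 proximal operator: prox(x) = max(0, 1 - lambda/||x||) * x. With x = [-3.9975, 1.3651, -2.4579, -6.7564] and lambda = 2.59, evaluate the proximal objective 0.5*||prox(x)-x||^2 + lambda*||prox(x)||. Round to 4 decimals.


Step 1: Compute ||x||.
||x|| = 8.3387
Step 2: Compute scaling factor.
scale = max(0, 1 - 2.59/8.3387) = 0.6894
Step 3: prox(x) = [-2.7559, 0.9411, -1.6945, -4.6579]
||prox(x)|| = 5.7487
Step 4: Proximal objective.
0.5*||prox-x||^2 = 3.3541
lambda*||prox|| = 14.8891
Total = 18.2432


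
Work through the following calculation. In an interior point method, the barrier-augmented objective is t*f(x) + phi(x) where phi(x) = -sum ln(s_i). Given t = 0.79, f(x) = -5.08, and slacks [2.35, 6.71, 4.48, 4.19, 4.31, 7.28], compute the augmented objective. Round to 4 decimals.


Step 1: Compute log-barrier.
ln values: [0.8544, 1.9036, 1.4996, 1.4327, 1.4609, 1.9851]
phi = -(0.8544 + 1.9036 + 1.4996 + 1.4327 + 1.4609 + 1.9851) = -9.1364
Step 2: Compute augmented objective.
t*f(x) = 0.79*-5.08 = -4.0132
Total = -4.0132 - 9.1364 = -13.1496


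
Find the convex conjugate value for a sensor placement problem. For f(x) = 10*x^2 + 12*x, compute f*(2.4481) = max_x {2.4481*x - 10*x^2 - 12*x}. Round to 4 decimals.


f*(y) = sup_x {y*x - a*x^2 - b*x} = sup_x {(y-b)*x - a*x^2}
FOC: (y - b) - 2a*x = 0 => x* = (y - b)/(2a)
x* = (2.4481 - 12)/(2*10) = -0.4776
f*(2.4481) = (y-b)^2/(4a) = (2.4481 - 12)^2/(4*10)
= 91.2388/40 = 2.281


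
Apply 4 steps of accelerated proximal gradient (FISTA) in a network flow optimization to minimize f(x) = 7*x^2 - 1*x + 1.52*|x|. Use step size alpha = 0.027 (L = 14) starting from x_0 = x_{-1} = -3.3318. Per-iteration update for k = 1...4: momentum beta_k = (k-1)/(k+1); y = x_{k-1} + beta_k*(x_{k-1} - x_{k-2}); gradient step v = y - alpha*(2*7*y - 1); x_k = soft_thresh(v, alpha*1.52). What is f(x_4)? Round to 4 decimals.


FISTA on f(x) = 7*x^2 - 1*x + 1.52*|x|
L = 14, alpha = 0.027
Iteration 1: beta = 0.0, y = -3.3318 + 0.0*(-3.3318 + 3.3318) = -3.3318
  grad(y) = -47.6452, v = y - alpha*grad = -2.0454
  prox(v) = soft_thresh(-2.0454, 0.041) = -2.0043
Iteration 2: beta = 0.3333, y = -2.0043 + 0.3333*(-2.0043 + 3.3318) = -1.5619
  grad(y) = -22.8659, v = y - alpha*grad = -0.9445
  prox(v) = soft_thresh(-0.9445, 0.041) = -0.9034
Iteration 3: beta = 0.5, y = -0.9034 + 0.5*(-0.9034 + 2.0043) = -0.353
  grad(y) = -5.9417, v = y - alpha*grad = -0.1926
  prox(v) = soft_thresh(-0.1926, 0.041) = -0.1515
Iteration 4: beta = 0.6, y = -0.1515 + 0.6*(-0.1515 + 0.9034) = 0.2996
  grad(y) = 3.1949, v = y - alpha*grad = 0.2134
  prox(v) = soft_thresh(0.2134, 0.041) = 0.1723
f(x_4) = 7*0.1723^2 - 1*0.1723 + 1.52*|0.1723| = 0.2975


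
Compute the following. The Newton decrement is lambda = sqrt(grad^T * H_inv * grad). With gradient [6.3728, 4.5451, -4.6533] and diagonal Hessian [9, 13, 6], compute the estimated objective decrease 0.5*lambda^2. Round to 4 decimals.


Step 1: H is diagonal, so H^(-1) * g = [0.7081, 0.3496, -0.7756].
Step 2: g^T H^(-1) g = sum_i g_i^2 / H_ii
  = (6.3728)^2/9 + (4.5451)^2/13 + (-4.6533)^2/6
  = 4.5125 + 1.5891 + 3.6089 = 9.7104
Step 3: Objective decrease = 0.5 * g^T H^(-1) g = 4.8552


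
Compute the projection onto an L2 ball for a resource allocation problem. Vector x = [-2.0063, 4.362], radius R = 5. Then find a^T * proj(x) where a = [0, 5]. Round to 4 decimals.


Step 1: Compute ||x|| (intermediates to 6 decimals).
||x|| = sqrt((-2.0063)^2 + 4.362^2) = 4.801279
Step 2: Project.
Since ||x|| <= R, proj = x (no scaling needed).
proj(x) = [-2.0063, 4.362]
Step 3: Dot product.
a^T * proj(x) = 0*(-2.0063) + 5*4.362 = 21.81


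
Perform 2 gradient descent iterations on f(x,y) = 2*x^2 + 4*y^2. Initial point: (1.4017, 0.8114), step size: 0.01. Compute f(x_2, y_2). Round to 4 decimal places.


Gradient descent on f(x,y) = 2*x^2 + 4*y^2.
Starting point: (1.4017, 0.8114), alpha = 0.01
Step 1: grad_x = 2*2*1.4017 = 5.6068, grad_y = 2*4*0.8114 = 6.4912
  x_1 = 1.4017 - 0.01*5.6068 = 1.3456
  y_1 = 0.8114 - 0.01*6.4912 = 0.7465
Step 2: grad_x = 2*2*1.3456 = 5.3825, grad_y = 2*4*0.7465 = 5.9719
  x_2 = 1.3456 - 0.01*5.3825 = 1.2918
  y_2 = 0.7465 - 0.01*5.9719 = 0.6868
f(1.2918, 0.6868) = 2*1.2918^2 + 4*0.6868^2 = 5.2241


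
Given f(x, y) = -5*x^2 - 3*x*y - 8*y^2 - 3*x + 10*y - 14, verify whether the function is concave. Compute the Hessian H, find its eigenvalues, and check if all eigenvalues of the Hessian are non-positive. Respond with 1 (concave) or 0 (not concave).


The Hessian of f(x,y) = -5*x^2 - 3*x*y - 8*y^2 - 3*x + 10*y - 14 is:
H = [[-10, -3], [-3, -16]]
Trace = -10 - 16 = -26
Determinant = -10*-16 - (-3)^2 = 151
Discriminant = (-26)^2 - 4*151 = 72.0
Eigenvalues: lambda_1 = -17.2426, lambda_2 = -8.7574
The function is concave.

1


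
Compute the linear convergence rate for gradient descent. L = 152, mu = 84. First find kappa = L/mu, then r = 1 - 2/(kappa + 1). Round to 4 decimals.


Step 1: Compute the condition number.
kappa = L/mu = 152/84 = 1.8095
Step 2: Compute the convergence rate.
r = 1 - 2/(kappa + 1) = 1 - 2*mu/(L + mu) = (L - mu)/(L + mu) = 68/236 = 0.2881


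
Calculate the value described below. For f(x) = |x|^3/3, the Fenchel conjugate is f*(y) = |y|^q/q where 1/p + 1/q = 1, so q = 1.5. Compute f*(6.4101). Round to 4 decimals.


The conjugate exponent q satisfies 1/p + 1/q = 1.
p = 3, so q = 3/(3 - 1) = 1.5
|y|^q = 6.4101^1.5 = 16.2292
f*(6.4101) = 16.2292 / 1.5 = 10.8195


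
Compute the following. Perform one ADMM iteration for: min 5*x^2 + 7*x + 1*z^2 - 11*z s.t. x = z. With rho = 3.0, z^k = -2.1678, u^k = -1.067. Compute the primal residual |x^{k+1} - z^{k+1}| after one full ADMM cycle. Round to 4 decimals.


ADMM iteration with rho = 3.0, z^k = -2.1678, u^k = -1.067
Step 1: x-update.
Minimize 5*x^2 + 7*x + (3.0/2)*(x + 2.1678 - 1.067)^2
FOC: (2*5 + 3.0)*x = -7 + 3.0*(-2.1678 + 1.067)
x^{k+1} = -0.7925
Step 2: z-update.
Minimize 1*z^2 - 11*z + (3.0/2)*(-0.7925 - z - 1.067)^2
FOC: (2*1 + 3.0)*z = 11 + 3.0*(-0.7925 - 1.067)
z^{k+1} = 1.0843
Step 3: u-update.
u^{k+1} = -1.067 - 0.7925 - 1.0843 = -2.9438
Step 4: Primal residual = |-0.7925 - 1.0843| = 1.8768


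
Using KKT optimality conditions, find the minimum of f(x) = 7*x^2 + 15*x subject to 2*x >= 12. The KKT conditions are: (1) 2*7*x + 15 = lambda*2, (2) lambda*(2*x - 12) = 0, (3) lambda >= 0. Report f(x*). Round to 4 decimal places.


Step 1: Try lambda = 0 (constraint inactive).
x_unc = -15/(2*7) = -1.0714
Check: 2*-1.0714 = -2.1428 < 12 -- violated!
Step 2: Constraint must be active: 2*x = 12
x* = 12/2 = 6.0
lambda = (2*7*6.0 + 15)/2 = 49.5
Step 3: Compute optimal value.
f(x*) = 7*6.0^2 + 15*6.0 = 342.0


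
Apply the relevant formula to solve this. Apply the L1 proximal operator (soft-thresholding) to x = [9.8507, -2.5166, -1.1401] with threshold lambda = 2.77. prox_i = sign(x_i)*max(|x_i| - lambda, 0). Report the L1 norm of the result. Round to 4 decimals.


Soft-thresholding with lambda = 2.77:
prox(9.8507) = sign(9.8507)*max(|9.8507| - 2.77, 0) = 7.0807
prox(-2.5166) = sign(-2.5166)*max(|-2.5166| - 2.77, 0) = 0.0
prox(-1.1401) = sign(-1.1401)*max(|-1.1401| - 2.77, 0) = 0.0
prox(x) = [7.0807, 0.0, 0.0]
||prox(x)||_1 = 7.0807 + 0.0 + 0.0 = 7.0807


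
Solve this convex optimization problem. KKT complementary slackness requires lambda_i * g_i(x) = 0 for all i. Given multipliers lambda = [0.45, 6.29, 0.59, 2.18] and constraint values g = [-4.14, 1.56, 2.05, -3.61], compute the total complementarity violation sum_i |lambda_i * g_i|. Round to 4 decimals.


KKT complementary slackness check:
lambda_1 * g_1 = 0.45 * -4.14 = -1.863
lambda_2 * g_2 = 6.29 * 1.56 = 9.8124
lambda_3 * g_3 = 0.59 * 2.05 = 1.2095
lambda_4 * g_4 = 2.18 * -3.61 = -7.8698
Total violation = 1.863 + 9.8124 + 1.2095 + 7.8698 = 20.7547


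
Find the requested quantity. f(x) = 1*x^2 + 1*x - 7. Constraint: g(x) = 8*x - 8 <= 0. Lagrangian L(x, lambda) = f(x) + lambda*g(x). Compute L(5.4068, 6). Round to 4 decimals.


Step 1: Evaluate f(x).
f(5.4068) = 1*5.4068^2 + 1*5.4068 - 7 = 27.6403
Step 2: Evaluate g(x).
g(5.4068) = 8*5.4068 - 8 = 35.2544
Step 3: Compute Lagrangian.
L = 27.6403 + 6*35.2544 = 239.1667
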